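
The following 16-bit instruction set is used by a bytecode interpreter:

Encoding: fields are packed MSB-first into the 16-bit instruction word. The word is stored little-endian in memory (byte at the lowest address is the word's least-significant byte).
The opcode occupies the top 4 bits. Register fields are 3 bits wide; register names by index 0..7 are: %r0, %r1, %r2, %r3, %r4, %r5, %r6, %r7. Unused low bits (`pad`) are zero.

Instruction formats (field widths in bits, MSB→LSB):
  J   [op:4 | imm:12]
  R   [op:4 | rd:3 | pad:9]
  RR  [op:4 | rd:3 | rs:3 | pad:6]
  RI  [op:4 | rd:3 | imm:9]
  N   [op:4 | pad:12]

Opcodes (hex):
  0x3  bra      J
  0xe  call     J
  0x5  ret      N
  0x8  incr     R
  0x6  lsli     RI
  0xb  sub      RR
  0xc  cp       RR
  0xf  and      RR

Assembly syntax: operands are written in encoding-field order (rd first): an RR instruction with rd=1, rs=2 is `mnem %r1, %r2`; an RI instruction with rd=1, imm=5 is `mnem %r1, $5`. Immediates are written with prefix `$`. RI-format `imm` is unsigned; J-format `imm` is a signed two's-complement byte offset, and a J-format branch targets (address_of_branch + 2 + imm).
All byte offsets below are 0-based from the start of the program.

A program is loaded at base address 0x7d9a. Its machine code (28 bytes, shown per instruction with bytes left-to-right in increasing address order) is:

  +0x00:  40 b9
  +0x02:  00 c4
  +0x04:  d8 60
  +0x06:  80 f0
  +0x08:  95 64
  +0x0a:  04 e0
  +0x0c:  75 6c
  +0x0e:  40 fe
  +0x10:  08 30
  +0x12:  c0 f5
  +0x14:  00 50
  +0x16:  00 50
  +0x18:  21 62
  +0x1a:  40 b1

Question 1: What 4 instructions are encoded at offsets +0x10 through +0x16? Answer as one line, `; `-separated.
bra $8; and %r2, %r7; ret; ret

[10] 08 30 → 0x3008
  top 4b → 0x3 → bra [J]
  imm@[11:0]=0x8 ⇒ $8
[12] c0 f5 → 0xf5c0
  top 4b → 0xf → and [RR]
  rd@[11:9]=0x2 ⇒ %r2
  rs@[8:6]=0x7 ⇒ %r7
[14] 00 50 → 0x5000
  top 4b → 0x5 → ret [N]
[16] 00 50 → 0x5000
  top 4b → 0x5 → ret [N]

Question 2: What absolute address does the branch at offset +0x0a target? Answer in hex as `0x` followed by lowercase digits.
0x7daa

+0x0a: 04 e0 ⇒ word 0xe004 (little)
  top 4b → 0xe → call [J]
  imm: (w>>0)&0xfff=0x4 → $4
  target = base 0x7d9a + off 0x0a + 2 + imm 4 = 0x7daa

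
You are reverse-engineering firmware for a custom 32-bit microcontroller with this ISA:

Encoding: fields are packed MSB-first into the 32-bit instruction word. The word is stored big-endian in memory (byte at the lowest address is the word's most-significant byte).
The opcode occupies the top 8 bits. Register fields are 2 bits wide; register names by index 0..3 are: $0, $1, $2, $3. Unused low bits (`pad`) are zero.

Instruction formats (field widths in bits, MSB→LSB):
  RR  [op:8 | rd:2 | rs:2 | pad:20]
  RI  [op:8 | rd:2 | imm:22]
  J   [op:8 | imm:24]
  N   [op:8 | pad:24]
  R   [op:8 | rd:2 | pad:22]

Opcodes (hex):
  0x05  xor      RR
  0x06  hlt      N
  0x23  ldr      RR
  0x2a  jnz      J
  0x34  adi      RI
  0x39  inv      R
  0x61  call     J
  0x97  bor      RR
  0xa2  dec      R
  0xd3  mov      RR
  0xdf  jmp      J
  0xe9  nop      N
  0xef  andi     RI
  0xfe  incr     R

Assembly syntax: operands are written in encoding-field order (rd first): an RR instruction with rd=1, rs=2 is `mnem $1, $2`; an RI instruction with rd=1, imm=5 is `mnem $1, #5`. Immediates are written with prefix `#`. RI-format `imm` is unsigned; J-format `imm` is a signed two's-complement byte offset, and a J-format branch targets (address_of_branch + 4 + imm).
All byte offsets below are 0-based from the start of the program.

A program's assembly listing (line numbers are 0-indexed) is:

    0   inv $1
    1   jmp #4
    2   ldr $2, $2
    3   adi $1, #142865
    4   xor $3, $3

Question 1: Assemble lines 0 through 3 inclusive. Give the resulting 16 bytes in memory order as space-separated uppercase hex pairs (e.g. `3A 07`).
0. inv fields op=0x39:8|rd=1:2|pad=0:22 → word 39400000h → 39 40 00 00
1. jmp fields op=0xdf:8|imm=4:24 → word df000004h → df 00 00 04
2. ldr fields op=0x23:8|rd=2:2|rs=2:2|pad=0:20 → word 23a00000h → 23 a0 00 00
3. adi fields op=0x34:8|rd=1:2|imm=142865:22 → word 34422e11h → 34 42 2e 11

39 40 00 00 DF 00 00 04 23 A0 00 00 34 42 2E 11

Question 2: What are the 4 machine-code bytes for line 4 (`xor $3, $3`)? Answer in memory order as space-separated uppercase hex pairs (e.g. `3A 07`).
05 F0 00 00

line 4 (xor): pack op=0x5:8|rd=3:2|rs=3:2|pad=0:20 = 0x05f00000; big→ 05 f0 00 00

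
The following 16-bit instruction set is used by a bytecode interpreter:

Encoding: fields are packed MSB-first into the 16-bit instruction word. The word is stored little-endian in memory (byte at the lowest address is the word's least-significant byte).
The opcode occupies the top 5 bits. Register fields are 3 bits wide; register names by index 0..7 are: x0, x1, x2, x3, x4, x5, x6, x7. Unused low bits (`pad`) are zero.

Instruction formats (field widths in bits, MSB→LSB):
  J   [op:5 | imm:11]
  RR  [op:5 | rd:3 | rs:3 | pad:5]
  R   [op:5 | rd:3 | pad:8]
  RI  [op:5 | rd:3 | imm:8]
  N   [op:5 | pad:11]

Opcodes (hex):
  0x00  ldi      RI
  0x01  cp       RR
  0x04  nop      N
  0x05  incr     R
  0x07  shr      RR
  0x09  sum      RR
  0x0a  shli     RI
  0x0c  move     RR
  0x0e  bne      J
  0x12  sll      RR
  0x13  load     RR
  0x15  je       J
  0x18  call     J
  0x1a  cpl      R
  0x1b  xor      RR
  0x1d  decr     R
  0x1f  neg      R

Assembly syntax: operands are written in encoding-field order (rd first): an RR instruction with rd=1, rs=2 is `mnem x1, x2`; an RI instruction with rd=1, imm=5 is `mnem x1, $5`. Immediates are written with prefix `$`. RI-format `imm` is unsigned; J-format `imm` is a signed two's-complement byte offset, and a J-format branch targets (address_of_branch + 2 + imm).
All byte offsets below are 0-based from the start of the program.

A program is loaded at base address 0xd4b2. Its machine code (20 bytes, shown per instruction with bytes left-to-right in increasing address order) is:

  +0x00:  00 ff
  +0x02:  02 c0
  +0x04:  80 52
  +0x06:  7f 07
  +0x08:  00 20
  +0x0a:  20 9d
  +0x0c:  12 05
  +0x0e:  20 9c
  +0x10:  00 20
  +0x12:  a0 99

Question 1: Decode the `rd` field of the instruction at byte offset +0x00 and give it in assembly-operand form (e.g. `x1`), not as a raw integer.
x7

[00] 00 ff → 0xff00
  opcode bits[15:11]=0x1f: neg/R
  [10:8] rd=7 = x7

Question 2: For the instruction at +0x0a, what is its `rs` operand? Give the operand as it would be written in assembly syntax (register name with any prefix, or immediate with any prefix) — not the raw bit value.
@+0a  little-endian(20 9d) = 0x9d20
  op=0x9d20>>11=0x13 ⇒ load (RR)
  rd@[10:8]=0x5 ⇒ x5
  rs@[7:5]=0x1 ⇒ x1

x1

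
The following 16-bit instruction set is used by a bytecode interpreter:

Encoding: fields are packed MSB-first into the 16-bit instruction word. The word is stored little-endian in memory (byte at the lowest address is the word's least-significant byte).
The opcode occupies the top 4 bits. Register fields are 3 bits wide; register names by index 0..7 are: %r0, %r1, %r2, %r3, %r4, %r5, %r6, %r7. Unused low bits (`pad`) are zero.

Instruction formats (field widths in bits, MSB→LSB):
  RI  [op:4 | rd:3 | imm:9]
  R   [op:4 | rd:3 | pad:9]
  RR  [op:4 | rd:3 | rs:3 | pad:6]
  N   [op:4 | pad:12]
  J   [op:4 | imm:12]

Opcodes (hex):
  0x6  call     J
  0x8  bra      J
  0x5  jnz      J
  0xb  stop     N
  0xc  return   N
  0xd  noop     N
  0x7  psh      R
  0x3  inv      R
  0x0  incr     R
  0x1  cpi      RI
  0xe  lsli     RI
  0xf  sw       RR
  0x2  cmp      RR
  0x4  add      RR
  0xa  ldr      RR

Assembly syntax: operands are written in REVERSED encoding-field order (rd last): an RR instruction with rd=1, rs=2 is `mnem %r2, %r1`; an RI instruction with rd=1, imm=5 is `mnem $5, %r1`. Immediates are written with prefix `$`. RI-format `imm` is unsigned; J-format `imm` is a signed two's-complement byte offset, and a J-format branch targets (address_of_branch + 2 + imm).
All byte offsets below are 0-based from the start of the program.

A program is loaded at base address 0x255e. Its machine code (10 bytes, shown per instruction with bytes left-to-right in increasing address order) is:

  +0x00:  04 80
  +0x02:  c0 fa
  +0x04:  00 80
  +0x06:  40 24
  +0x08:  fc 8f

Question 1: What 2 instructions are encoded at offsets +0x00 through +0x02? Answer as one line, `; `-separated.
bra $4; sw %r3, %r5

off 0x00: read 04 80 as little → 0x8004
  top 4b → 0x8 → bra [J]
  imm@[11:0]=0x4 ⇒ $4
off 0x02: read c0 fa as little → 0xfac0
  top 4b → 0xf → sw [RR]
  rd@[11:9]=0x5 ⇒ %r5
  rs@[8:6]=0x3 ⇒ %r3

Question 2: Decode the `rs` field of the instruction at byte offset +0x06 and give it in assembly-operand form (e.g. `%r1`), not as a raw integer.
%r1

@+06  little-endian(40 24) = 0x2440
  op=0x2440>>12=0x2 ⇒ cmp (RR)
  [11:9] rd=2 = %r2
  [8:6] rs=1 = %r1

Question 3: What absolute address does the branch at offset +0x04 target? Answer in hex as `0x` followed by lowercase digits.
0x2564

+0x04: 00 80 ⇒ word 0x8000 (little)
  top 4b → 0x8 → bra [J]
  [11:0] imm=0 = $0
  target = base 0x255e + off 0x04 + 2 + imm 0 = 0x2564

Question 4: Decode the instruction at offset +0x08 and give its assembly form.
[08] fc 8f → 0x8ffc
  op=0x8ffc>>12=0x8 ⇒ bra (J)
  [11:0] imm=4092 (s12→-4) = $-4

bra $-4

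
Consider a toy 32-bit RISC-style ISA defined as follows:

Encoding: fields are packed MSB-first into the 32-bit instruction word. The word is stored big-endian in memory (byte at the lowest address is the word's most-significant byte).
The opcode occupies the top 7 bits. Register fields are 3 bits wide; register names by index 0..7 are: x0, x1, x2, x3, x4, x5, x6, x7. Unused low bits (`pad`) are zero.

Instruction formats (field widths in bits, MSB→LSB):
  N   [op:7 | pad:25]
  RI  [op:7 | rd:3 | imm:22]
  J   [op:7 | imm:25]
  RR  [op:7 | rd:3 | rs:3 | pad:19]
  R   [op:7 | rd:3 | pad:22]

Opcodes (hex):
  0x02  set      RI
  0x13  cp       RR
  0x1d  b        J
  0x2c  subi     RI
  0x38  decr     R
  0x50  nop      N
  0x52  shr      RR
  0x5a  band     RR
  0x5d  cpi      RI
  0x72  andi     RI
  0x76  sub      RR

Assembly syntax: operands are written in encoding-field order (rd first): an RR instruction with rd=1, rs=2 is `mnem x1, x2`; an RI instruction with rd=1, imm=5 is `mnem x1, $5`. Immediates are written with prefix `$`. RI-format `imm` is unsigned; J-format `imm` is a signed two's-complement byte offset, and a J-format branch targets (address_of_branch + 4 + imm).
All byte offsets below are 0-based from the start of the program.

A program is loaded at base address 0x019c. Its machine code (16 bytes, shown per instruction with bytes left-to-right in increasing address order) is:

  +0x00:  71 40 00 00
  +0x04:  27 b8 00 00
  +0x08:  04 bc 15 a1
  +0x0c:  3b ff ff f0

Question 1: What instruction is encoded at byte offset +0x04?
cp x6, x7

off 0x04: read 27 b8 00 00 as big → 0x27b80000
  top 7b → 0x13 → cp [RR]
  rd: (w>>22)&0x7=0x6 → x6
  rs: (w>>19)&0x7=0x7 → x7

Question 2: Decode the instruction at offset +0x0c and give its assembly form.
b $-16

+0x0c: 3b ff ff f0 ⇒ word 0x3bfffff0 (big)
  top 7b → 0x1d → b [J]
  [24:0] imm=33554416 (s25→-16) = $-16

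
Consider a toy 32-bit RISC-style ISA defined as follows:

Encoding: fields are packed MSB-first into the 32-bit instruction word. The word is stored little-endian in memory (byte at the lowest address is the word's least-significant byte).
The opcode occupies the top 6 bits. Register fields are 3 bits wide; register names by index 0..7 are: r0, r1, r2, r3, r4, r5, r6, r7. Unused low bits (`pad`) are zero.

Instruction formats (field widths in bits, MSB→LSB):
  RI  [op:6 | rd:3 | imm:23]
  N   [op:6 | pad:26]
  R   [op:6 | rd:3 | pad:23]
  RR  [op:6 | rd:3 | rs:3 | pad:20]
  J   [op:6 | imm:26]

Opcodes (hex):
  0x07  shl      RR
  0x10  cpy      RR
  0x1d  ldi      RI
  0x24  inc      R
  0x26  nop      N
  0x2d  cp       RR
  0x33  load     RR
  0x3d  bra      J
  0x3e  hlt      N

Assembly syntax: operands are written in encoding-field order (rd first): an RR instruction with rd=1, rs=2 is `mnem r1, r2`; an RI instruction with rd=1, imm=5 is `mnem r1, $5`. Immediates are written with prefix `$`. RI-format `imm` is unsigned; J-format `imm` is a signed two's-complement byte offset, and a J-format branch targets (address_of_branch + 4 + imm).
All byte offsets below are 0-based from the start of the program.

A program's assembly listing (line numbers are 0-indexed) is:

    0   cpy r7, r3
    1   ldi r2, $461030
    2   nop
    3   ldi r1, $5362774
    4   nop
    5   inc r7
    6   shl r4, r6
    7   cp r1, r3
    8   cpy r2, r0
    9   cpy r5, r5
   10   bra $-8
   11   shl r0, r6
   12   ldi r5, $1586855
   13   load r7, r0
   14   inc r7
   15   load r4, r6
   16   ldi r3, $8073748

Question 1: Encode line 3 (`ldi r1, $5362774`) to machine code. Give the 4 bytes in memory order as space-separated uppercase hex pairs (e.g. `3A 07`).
56 D4 D1 74

L3: ldi op=0x1d:6|rd=1:3|imm=5362774:23 ⇒ 0x74d1d456 ⇒ little 56 d4 d1 74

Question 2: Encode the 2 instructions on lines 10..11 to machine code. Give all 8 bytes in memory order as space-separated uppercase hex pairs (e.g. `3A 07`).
F8 FF FF F7 00 00 60 1C

10. bra fields op=0x3d:6|imm=-8:26 → word f7fffff8h → f8 ff ff f7
11. shl fields op=0x7:6|rd=0:3|rs=6:3|pad=0:20 → word 1c600000h → 00 00 60 1c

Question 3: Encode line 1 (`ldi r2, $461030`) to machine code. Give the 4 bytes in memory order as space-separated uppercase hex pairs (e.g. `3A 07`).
line 1 (ldi): pack op=0x1d:6|rd=2:3|imm=461030:23 = 0x750708e6; little→ e6 08 07 75

E6 08 07 75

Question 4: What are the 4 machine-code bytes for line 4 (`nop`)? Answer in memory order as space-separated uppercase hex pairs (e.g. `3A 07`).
L4: nop op=0x26:6|pad=0:26 ⇒ 0x98000000 ⇒ little 00 00 00 98

00 00 00 98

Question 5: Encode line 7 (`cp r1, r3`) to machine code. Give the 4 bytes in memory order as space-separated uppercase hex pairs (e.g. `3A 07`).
00 00 B0 B4

L7: cp op=0x2d:6|rd=1:3|rs=3:3|pad=0:20 ⇒ 0xb4b00000 ⇒ little 00 00 b0 b4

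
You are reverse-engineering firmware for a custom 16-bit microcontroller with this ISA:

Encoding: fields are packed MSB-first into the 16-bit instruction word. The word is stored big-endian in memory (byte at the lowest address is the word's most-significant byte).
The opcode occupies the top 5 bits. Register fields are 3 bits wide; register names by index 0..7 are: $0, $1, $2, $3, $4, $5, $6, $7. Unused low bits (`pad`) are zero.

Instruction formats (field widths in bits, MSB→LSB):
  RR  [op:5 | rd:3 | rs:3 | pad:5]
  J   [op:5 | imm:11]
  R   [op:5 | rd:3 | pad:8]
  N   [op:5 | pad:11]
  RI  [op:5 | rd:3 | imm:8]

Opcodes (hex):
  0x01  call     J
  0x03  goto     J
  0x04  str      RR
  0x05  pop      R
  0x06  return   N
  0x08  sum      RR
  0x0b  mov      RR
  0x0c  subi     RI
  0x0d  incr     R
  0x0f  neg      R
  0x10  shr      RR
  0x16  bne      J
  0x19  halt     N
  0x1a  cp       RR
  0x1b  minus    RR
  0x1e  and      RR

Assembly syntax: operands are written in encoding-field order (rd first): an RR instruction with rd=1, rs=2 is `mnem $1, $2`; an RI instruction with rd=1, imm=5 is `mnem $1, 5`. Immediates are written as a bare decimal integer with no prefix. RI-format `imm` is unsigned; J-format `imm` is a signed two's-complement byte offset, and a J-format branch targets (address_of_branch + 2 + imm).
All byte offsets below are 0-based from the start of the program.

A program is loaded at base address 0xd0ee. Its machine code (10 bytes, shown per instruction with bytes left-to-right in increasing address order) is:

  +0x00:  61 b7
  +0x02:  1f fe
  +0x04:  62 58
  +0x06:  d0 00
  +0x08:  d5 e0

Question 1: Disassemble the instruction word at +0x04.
+0x04: 62 58 ⇒ word 0x6258 (big)
  top 5b → 0xc → subi [RI]
  rd@[10:8]=0x2 ⇒ $2
  imm@[7:0]=0x58 ⇒ 88

subi $2, 88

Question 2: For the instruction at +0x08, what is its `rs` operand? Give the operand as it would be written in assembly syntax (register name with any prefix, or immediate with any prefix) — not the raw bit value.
$7

@+08  big-endian(d5 e0) = 0xd5e0
  opcode bits[15:11]=0x1a: cp/RR
  [10:8] rd=5 = $5
  [7:5] rs=7 = $7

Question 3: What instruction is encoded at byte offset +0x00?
off 0x00: read 61 b7 as big → 0x61b7
  opcode bits[15:11]=0xc: subi/RI
  rd: (w>>8)&0x7=0x1 → $1
  imm: (w>>0)&0xff=0xb7 → 183

subi $1, 183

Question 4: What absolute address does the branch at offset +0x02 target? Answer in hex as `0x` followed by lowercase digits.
0xd0f0

off 0x02: read 1f fe as big → 0x1ffe
  opcode bits[15:11]=0x3: goto/J
  [10:0] imm=2046 (s11→-2) = -2
  target = base 0xd0ee + off 0x02 + 2 + imm -2 = 0xd0f0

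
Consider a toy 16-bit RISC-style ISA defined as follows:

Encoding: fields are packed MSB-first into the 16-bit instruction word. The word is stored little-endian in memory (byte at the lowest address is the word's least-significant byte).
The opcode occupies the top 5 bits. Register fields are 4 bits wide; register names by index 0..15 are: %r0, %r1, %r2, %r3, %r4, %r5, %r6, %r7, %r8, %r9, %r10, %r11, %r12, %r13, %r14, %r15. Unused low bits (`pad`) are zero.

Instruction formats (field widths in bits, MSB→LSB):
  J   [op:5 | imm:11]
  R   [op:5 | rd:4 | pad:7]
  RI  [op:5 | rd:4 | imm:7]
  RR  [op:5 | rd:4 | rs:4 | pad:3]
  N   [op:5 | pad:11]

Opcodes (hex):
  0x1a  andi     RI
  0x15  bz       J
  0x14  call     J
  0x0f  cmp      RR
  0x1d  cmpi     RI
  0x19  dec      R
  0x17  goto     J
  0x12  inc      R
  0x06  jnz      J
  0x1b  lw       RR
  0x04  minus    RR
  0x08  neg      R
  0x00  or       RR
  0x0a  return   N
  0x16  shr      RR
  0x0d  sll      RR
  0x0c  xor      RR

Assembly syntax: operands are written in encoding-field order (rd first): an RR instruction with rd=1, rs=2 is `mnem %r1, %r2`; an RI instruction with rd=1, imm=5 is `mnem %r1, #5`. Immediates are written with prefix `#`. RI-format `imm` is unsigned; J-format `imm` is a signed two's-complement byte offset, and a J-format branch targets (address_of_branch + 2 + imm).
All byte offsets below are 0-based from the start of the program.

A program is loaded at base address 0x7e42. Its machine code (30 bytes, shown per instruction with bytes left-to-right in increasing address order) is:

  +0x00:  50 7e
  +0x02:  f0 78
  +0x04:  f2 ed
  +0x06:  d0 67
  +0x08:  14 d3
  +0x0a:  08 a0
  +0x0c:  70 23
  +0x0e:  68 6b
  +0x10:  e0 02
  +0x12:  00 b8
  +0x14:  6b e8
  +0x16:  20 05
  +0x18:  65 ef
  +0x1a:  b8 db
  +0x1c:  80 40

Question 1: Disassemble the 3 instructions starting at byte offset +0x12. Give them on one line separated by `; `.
off 0x12: read 00 b8 as little → 0xb800
  top 5b → 0x17 → goto [J]
  imm@[10:0]=0x0 ⇒ #0
off 0x14: read 6b e8 as little → 0xe86b
  top 5b → 0x1d → cmpi [RI]
  rd@[10:7]=0x0 ⇒ %r0
  imm@[6:0]=0x6b ⇒ #107
off 0x16: read 20 05 as little → 0x0520
  top 5b → 0x0 → or [RR]
  rd@[10:7]=0xa ⇒ %r10
  rs@[6:3]=0x4 ⇒ %r4

goto #0; cmpi %r0, #107; or %r10, %r4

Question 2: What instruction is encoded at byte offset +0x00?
off 0x00: read 50 7e as little → 0x7e50
  top 5b → 0xf → cmp [RR]
  [10:7] rd=12 = %r12
  [6:3] rs=10 = %r10

cmp %r12, %r10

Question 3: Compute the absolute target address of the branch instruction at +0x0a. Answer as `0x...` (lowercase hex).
0x7e56

+0x0a: 08 a0 ⇒ word 0xa008 (little)
  op=0xa008>>11=0x14 ⇒ call (J)
  [10:0] imm=8 = #8
  target = base 0x7e42 + off 0x0a + 2 + imm 8 = 0x7e56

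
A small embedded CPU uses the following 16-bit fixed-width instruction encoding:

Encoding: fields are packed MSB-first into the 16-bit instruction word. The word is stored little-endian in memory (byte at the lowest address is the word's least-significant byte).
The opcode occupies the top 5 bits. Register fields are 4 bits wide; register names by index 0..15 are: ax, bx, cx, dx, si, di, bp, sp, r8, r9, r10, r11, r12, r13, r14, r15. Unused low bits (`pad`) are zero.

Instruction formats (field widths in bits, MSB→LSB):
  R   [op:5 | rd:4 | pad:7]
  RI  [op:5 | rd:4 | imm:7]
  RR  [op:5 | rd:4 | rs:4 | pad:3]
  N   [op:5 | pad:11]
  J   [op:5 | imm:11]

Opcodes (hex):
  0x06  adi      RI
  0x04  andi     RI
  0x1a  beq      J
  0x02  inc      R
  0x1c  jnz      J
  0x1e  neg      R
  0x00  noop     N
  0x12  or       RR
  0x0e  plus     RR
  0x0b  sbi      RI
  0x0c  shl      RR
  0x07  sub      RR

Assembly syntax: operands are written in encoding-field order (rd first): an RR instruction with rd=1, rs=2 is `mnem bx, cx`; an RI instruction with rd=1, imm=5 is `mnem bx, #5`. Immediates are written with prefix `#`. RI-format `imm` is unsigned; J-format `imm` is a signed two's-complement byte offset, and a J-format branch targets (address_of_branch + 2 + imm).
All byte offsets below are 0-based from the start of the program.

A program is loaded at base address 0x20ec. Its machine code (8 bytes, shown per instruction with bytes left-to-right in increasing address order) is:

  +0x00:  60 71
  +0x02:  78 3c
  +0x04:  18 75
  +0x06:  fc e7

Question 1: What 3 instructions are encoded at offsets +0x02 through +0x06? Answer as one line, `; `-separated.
sub r8, r15; plus r10, dx; jnz #-4

@+02  little-endian(78 3c) = 0x3c78
  top 5b → 0x7 → sub [RR]
  rd: (w>>7)&0xf=0x8 → r8
  rs: (w>>3)&0xf=0xf → r15
@+04  little-endian(18 75) = 0x7518
  top 5b → 0xe → plus [RR]
  rd: (w>>7)&0xf=0xa → r10
  rs: (w>>3)&0xf=0x3 → dx
@+06  little-endian(fc e7) = 0xe7fc
  top 5b → 0x1c → jnz [J]
  imm: (w>>0)&0x7ff=0x7fc (s11→-4) → #-4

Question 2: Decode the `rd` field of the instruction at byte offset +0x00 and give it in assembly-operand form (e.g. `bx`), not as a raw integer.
[00] 60 71 → 0x7160
  opcode bits[15:11]=0xe: plus/RR
  [10:7] rd=2 = cx
  [6:3] rs=12 = r12

cx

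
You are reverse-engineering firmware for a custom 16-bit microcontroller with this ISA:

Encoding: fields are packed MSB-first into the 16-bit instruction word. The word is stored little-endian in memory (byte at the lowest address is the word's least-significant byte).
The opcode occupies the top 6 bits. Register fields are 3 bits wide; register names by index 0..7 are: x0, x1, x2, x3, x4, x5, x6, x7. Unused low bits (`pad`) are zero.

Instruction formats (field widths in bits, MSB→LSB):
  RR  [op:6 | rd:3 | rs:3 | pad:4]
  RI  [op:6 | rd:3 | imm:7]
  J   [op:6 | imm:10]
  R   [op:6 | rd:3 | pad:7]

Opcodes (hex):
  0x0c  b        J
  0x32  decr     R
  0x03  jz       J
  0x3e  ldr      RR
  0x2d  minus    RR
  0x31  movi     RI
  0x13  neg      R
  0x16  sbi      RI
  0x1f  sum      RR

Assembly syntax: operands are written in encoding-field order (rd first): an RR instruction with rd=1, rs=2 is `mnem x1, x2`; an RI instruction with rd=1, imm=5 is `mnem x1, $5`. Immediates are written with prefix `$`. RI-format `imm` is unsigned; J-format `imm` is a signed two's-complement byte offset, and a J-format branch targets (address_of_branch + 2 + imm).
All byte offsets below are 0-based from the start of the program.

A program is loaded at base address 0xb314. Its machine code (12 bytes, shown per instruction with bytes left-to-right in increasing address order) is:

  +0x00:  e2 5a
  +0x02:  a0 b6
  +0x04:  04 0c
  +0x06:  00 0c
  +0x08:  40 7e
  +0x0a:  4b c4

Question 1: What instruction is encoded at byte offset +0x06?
[06] 00 0c → 0x0c00
  opcode bits[15:10]=0x3: jz/J
  imm@[9:0]=0x0 ⇒ $0

jz $0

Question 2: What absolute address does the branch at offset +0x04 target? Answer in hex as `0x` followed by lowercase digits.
@+04  little-endian(04 0c) = 0x0c04
  top 6b → 0x3 → jz [J]
  imm@[9:0]=0x4 ⇒ $4
  target = base 0xb314 + off 0x04 + 2 + imm 4 = 0xb31e

0xb31e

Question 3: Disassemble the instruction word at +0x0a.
[0a] 4b c4 → 0xc44b
  top 6b → 0x31 → movi [RI]
  rd: (w>>7)&0x7=0x0 → x0
  imm: (w>>0)&0x7f=0x4b → $75

movi x0, $75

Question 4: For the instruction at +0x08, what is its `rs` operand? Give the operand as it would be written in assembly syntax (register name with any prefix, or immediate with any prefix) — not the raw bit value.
x4

+0x08: 40 7e ⇒ word 0x7e40 (little)
  top 6b → 0x1f → sum [RR]
  rd@[9:7]=0x4 ⇒ x4
  rs@[6:4]=0x4 ⇒ x4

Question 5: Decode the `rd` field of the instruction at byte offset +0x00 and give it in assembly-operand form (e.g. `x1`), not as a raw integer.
x5

[00] e2 5a → 0x5ae2
  op=0x5ae2>>10=0x16 ⇒ sbi (RI)
  rd: (w>>7)&0x7=0x5 → x5
  imm: (w>>0)&0x7f=0x62 → $98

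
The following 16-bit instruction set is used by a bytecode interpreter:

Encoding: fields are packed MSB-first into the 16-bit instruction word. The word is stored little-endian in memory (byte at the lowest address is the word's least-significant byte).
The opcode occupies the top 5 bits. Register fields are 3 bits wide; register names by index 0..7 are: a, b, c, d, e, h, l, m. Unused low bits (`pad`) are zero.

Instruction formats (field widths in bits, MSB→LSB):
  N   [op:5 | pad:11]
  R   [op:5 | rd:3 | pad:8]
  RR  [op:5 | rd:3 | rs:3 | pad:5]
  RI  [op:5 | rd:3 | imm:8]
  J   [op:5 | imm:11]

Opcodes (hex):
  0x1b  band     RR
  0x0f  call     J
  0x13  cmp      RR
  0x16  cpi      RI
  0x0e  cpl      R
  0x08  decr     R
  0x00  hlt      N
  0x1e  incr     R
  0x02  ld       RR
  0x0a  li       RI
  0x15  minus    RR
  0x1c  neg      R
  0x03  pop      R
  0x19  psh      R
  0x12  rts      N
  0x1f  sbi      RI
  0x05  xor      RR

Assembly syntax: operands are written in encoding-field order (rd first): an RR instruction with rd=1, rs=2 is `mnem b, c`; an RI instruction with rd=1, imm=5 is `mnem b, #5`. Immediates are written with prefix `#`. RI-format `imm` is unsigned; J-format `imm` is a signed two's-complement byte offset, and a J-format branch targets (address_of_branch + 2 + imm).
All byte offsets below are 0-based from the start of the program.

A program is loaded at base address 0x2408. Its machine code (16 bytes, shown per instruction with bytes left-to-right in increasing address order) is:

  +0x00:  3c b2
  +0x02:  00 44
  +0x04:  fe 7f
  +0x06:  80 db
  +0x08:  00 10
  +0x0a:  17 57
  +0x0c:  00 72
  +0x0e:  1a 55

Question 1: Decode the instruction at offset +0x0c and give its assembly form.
cpl c

off 0x0c: read 00 72 as little → 0x7200
  top 5b → 0xe → cpl [R]
  rd: (w>>8)&0x7=0x2 → c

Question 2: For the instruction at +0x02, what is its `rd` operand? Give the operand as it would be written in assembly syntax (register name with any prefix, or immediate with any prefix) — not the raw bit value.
e

off 0x02: read 00 44 as little → 0x4400
  op=0x4400>>11=0x8 ⇒ decr (R)
  [10:8] rd=4 = e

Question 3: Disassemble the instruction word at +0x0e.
@+0e  little-endian(1a 55) = 0x551a
  op=0x551a>>11=0xa ⇒ li (RI)
  [10:8] rd=5 = h
  [7:0] imm=26 = #26

li h, #26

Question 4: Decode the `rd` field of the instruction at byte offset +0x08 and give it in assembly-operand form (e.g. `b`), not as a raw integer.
a

[08] 00 10 → 0x1000
  top 5b → 0x2 → ld [RR]
  rd@[10:8]=0x0 ⇒ a
  rs@[7:5]=0x0 ⇒ a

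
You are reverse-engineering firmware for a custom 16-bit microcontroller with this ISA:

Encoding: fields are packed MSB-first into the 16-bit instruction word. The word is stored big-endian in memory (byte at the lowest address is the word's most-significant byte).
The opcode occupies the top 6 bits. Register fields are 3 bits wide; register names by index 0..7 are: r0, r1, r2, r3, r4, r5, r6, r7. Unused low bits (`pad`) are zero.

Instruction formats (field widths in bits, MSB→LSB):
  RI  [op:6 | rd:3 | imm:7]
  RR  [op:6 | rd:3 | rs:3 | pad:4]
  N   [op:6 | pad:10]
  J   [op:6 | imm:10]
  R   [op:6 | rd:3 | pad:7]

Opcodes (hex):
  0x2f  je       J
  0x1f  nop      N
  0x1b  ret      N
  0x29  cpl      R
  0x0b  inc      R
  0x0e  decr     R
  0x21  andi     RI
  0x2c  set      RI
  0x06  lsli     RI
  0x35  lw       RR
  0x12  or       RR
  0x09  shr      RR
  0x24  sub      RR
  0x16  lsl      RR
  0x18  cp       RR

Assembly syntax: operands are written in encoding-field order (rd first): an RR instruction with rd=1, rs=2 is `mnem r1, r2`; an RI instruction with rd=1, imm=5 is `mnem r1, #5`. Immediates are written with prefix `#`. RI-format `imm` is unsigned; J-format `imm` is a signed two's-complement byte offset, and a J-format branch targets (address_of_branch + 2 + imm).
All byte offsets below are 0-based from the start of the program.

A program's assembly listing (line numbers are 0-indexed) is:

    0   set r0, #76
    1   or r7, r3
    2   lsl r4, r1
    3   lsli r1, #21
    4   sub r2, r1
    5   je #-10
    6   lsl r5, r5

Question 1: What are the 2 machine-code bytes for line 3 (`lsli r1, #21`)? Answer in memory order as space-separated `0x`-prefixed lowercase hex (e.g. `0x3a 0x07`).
0x18 0x95

line 3 (lsli): pack op=0x6:6|rd=1:3|imm=21:7 = 0x1895; big→ 18 95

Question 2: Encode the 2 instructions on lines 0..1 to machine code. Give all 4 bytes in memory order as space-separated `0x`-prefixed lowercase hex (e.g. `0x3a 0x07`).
0. set fields op=0x2c:6|rd=0:3|imm=76:7 → word b04ch → b0 4c
1. or fields op=0x12:6|rd=7:3|rs=3:3|pad=0:4 → word 4bb0h → 4b b0

0xb0 0x4c 0x4b 0xb0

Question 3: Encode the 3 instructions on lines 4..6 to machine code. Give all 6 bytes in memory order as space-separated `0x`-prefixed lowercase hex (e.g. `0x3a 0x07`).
L4: sub op=0x24:6|rd=2:3|rs=1:3|pad=0:4 ⇒ 0x9110 ⇒ big 91 10
L5: je op=0x2f:6|imm=-10:10 ⇒ 0xbff6 ⇒ big bf f6
L6: lsl op=0x16:6|rd=5:3|rs=5:3|pad=0:4 ⇒ 0x5ad0 ⇒ big 5a d0

0x91 0x10 0xbf 0xf6 0x5a 0xd0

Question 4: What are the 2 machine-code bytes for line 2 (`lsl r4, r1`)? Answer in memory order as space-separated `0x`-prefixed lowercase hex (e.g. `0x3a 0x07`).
2. lsl fields op=0x16:6|rd=4:3|rs=1:3|pad=0:4 → word 5a10h → 5a 10

0x5a 0x10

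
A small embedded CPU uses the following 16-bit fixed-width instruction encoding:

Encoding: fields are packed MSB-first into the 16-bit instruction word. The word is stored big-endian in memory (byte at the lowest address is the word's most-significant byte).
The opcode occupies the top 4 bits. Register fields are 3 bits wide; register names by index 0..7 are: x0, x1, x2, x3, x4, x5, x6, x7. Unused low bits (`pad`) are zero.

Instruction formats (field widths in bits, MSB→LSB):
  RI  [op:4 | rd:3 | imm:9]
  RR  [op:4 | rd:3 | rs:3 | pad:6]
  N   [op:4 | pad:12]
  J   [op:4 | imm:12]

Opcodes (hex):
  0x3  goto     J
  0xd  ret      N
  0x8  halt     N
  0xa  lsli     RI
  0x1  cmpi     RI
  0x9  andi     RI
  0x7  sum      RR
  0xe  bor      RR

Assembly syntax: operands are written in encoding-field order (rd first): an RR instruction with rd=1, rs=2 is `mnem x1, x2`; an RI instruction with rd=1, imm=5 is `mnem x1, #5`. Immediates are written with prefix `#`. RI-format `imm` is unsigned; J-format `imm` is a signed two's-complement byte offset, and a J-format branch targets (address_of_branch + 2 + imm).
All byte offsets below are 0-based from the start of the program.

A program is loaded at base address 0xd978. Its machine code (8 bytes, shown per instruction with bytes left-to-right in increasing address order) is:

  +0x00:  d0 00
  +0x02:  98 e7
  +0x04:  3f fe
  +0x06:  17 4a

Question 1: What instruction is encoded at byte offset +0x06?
cmpi x3, #330

[06] 17 4a → 0x174a
  op=0x174a>>12=0x1 ⇒ cmpi (RI)
  [11:9] rd=3 = x3
  [8:0] imm=330 = #330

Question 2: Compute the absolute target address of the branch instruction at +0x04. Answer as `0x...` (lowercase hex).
0xd97c

@+04  big-endian(3f fe) = 0x3ffe
  opcode bits[15:12]=0x3: goto/J
  imm@[11:0]=0xffe (s12→-2) ⇒ #-2
  target = base 0xd978 + off 0x04 + 2 + imm -2 = 0xd97c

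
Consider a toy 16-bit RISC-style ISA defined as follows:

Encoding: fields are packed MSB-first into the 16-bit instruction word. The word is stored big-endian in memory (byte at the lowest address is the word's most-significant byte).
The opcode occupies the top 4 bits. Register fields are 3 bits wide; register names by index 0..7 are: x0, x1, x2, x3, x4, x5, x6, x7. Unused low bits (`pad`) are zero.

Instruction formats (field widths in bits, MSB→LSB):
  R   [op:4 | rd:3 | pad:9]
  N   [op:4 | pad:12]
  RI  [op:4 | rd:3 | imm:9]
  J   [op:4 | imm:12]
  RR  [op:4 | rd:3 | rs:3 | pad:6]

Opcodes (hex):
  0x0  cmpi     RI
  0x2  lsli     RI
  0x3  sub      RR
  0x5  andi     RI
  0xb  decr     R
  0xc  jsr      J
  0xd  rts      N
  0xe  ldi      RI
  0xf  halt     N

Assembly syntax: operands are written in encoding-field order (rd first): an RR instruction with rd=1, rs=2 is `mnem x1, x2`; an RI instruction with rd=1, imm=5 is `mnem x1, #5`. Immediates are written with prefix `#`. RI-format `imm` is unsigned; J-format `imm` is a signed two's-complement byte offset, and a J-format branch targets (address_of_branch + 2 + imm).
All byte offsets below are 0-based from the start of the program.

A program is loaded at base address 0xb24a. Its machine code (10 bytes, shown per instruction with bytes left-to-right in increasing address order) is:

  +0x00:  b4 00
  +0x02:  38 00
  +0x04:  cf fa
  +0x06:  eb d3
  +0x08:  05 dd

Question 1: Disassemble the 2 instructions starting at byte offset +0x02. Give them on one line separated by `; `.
sub x4, x0; jsr #-6

off 0x02: read 38 00 as big → 0x3800
  top 4b → 0x3 → sub [RR]
  rd: (w>>9)&0x7=0x4 → x4
  rs: (w>>6)&0x7=0x0 → x0
off 0x04: read cf fa as big → 0xcffa
  top 4b → 0xc → jsr [J]
  imm: (w>>0)&0xfff=0xffa (s12→-6) → #-6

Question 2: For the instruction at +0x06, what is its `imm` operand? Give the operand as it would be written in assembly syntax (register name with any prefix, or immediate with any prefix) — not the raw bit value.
#467

[06] eb d3 → 0xebd3
  op=0xebd3>>12=0xe ⇒ ldi (RI)
  rd@[11:9]=0x5 ⇒ x5
  imm@[8:0]=0x1d3 ⇒ #467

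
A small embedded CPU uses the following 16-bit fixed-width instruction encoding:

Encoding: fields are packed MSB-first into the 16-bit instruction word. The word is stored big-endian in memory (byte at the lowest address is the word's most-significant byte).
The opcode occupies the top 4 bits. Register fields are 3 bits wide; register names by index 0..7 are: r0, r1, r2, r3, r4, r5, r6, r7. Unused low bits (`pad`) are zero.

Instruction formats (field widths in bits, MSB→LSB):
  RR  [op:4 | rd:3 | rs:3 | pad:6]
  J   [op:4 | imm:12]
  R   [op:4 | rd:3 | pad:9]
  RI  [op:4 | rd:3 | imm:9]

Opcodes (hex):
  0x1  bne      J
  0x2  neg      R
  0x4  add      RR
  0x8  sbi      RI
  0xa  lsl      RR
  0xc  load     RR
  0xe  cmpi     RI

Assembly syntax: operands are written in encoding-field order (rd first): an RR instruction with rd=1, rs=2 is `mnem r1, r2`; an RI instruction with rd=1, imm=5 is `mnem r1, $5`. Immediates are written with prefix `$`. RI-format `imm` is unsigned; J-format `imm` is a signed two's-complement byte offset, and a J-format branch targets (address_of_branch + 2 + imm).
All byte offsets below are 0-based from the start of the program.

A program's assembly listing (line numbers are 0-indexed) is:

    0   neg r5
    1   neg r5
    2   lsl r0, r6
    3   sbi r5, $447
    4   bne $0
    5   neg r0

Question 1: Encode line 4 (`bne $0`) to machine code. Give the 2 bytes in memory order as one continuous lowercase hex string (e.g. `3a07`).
line 4 (bne): pack op=0x1:4|imm=0:12 = 0x1000; big→ 10 00

1000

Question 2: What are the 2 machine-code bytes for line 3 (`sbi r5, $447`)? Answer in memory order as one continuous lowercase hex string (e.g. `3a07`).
8bbf

3. sbi fields op=0x8:4|rd=5:3|imm=447:9 → word 8bbfh → 8b bf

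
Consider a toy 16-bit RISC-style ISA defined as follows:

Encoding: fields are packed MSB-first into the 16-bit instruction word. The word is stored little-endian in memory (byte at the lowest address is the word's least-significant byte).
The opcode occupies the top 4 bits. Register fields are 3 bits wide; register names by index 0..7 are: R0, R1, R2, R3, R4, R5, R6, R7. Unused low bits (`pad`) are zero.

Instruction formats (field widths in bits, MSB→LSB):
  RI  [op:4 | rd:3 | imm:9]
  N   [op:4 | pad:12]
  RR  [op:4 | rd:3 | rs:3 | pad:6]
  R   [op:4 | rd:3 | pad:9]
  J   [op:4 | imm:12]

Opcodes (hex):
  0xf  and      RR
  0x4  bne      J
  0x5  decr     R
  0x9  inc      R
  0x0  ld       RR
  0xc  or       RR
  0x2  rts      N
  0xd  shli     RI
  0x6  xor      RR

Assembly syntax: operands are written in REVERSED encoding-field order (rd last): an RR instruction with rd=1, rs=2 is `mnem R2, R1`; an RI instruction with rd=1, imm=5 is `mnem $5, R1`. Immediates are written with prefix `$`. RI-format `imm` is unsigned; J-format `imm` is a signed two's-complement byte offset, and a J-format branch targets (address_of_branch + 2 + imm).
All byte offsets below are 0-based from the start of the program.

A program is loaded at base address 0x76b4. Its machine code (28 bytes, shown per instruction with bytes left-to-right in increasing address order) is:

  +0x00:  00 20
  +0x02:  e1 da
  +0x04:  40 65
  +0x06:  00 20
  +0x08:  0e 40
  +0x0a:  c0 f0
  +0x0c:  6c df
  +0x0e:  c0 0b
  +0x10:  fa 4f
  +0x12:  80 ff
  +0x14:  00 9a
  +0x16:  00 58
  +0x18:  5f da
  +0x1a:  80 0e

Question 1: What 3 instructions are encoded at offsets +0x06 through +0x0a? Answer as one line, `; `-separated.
rts; bne $14; and R3, R0

+0x06: 00 20 ⇒ word 0x2000 (little)
  opcode bits[15:12]=0x2: rts/N
+0x08: 0e 40 ⇒ word 0x400e (little)
  opcode bits[15:12]=0x4: bne/J
  imm@[11:0]=0xe ⇒ $14
+0x0a: c0 f0 ⇒ word 0xf0c0 (little)
  opcode bits[15:12]=0xf: and/RR
  rd@[11:9]=0x0 ⇒ R0
  rs@[8:6]=0x3 ⇒ R3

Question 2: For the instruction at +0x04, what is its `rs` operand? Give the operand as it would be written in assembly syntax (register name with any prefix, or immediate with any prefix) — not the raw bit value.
R5

[04] 40 65 → 0x6540
  opcode bits[15:12]=0x6: xor/RR
  rd@[11:9]=0x2 ⇒ R2
  rs@[8:6]=0x5 ⇒ R5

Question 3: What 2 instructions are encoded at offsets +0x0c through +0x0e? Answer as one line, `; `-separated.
shli $364, R7; ld R7, R5

off 0x0c: read 6c df as little → 0xdf6c
  top 4b → 0xd → shli [RI]
  [11:9] rd=7 = R7
  [8:0] imm=364 = $364
off 0x0e: read c0 0b as little → 0x0bc0
  top 4b → 0x0 → ld [RR]
  [11:9] rd=5 = R5
  [8:6] rs=7 = R7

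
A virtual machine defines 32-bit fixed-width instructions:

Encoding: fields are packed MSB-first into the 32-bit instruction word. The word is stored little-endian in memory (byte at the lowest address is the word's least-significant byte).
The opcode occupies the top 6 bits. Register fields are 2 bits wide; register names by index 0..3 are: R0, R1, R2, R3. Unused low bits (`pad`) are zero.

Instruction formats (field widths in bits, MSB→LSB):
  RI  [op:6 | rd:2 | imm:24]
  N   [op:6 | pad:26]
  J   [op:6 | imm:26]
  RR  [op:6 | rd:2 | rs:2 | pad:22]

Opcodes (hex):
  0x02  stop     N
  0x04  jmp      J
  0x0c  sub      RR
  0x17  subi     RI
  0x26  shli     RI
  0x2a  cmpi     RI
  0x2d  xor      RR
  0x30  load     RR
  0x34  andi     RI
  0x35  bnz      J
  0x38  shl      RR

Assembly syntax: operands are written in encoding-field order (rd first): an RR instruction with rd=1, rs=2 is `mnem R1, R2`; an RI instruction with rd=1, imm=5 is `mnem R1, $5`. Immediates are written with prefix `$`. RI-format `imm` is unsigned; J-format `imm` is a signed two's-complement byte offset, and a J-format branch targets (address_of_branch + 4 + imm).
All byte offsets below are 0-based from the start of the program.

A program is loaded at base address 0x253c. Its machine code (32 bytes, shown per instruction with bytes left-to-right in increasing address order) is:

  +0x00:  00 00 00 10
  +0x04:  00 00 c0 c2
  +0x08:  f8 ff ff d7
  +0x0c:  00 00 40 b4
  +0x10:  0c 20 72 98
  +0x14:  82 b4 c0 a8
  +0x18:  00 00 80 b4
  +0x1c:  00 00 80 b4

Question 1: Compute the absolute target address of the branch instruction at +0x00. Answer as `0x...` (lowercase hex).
@+00  little-endian(00 00 00 10) = 0x10000000
  op=0x10000000>>26=0x4 ⇒ jmp (J)
  imm@[25:0]=0x0 ⇒ $0
  target = base 0x253c + off 0x00 + 4 + imm 0 = 0x2540

0x2540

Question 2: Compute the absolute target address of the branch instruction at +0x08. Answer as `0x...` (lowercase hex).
@+08  little-endian(f8 ff ff d7) = 0xd7fffff8
  op=0xd7fffff8>>26=0x35 ⇒ bnz (J)
  [25:0] imm=67108856 (s26→-8) = $-8
  target = base 0x253c + off 0x08 + 4 + imm -8 = 0x2540

0x2540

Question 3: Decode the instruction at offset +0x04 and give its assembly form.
@+04  little-endian(00 00 c0 c2) = 0xc2c00000
  top 6b → 0x30 → load [RR]
  rd: (w>>24)&0x3=0x2 → R2
  rs: (w>>22)&0x3=0x3 → R3

load R2, R3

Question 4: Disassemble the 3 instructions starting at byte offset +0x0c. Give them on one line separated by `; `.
xor R0, R1; shli R0, $7479308; cmpi R0, $12629122

off 0x0c: read 00 00 40 b4 as little → 0xb4400000
  opcode bits[31:26]=0x2d: xor/RR
  rd@[25:24]=0x0 ⇒ R0
  rs@[23:22]=0x1 ⇒ R1
off 0x10: read 0c 20 72 98 as little → 0x9872200c
  opcode bits[31:26]=0x26: shli/RI
  rd@[25:24]=0x0 ⇒ R0
  imm@[23:0]=0x72200c ⇒ $7479308
off 0x14: read 82 b4 c0 a8 as little → 0xa8c0b482
  opcode bits[31:26]=0x2a: cmpi/RI
  rd@[25:24]=0x0 ⇒ R0
  imm@[23:0]=0xc0b482 ⇒ $12629122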